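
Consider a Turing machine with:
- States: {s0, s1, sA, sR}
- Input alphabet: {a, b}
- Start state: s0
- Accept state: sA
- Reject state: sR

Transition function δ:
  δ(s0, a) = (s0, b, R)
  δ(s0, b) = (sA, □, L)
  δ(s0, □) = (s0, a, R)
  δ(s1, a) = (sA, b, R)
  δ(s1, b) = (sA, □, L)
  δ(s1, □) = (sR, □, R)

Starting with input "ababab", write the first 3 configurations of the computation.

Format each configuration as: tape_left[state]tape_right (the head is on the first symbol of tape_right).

Transitions applied:
Step 1: δ(s0, a) = (s0, b, R)
Step 2: δ(s0, b) = (sA, □, L)

The first 3 configurations are:
[s0]ababab ⊢ b[s0]babab ⊢ [sA]b□abab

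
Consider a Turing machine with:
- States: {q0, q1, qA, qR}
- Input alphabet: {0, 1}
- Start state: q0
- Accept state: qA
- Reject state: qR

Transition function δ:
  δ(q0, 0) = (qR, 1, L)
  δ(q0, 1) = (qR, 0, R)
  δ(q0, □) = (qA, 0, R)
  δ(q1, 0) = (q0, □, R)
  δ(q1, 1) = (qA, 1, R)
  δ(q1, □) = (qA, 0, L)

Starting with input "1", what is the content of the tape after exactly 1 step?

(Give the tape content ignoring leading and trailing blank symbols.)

Execution trace:
Initial: [q0]1
Step 1: δ(q0, 1) = (qR, 0, R) → 0[qR]□

The machine reaches the reject state qR and halts.

After 1 step, the tape (ignoring leading/trailing blanks) is: 0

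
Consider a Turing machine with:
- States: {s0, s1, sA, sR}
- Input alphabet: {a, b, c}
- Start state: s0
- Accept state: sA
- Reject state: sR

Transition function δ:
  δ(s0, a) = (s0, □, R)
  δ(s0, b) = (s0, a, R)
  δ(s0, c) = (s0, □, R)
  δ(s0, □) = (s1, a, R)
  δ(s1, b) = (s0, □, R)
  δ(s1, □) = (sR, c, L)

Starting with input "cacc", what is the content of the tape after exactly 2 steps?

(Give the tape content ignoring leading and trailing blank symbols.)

Execution trace:
Initial: [s0]cacc
Step 1: δ(s0, c) = (s0, □, R) → □[s0]acc
Step 2: δ(s0, a) = (s0, □, R) → □□[s0]cc

After 2 steps, the tape (ignoring leading/trailing blanks) is: cc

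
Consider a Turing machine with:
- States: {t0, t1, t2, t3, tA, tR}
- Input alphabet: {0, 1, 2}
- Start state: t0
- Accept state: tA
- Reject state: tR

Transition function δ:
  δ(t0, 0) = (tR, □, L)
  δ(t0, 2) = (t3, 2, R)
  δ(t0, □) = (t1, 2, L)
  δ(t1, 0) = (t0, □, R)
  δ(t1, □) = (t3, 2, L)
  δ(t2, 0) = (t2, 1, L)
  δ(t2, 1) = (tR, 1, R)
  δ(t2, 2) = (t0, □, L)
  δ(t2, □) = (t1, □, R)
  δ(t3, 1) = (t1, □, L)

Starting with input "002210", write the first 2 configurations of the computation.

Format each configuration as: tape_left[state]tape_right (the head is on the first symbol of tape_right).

Transitions applied:
Step 1: δ(t0, 0) = (tR, □, L)

The first 2 configurations are:
[t0]002210 ⊢ [tR]□□02210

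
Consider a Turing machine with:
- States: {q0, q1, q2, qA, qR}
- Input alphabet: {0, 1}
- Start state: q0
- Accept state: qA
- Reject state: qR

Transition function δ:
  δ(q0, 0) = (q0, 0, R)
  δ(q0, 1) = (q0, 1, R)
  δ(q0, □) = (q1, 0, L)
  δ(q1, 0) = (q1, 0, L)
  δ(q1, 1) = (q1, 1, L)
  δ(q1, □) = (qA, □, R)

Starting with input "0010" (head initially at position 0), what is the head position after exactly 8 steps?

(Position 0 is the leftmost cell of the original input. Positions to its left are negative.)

Execution trace (head position shown):
Step 0: [q0]0010  (head at position 0)
Step 1: move right → 0[q0]010  (head at position 1)
Step 2: move right → 00[q0]10  (head at position 2)
Step 3: move right → 001[q0]0  (head at position 3)
Step 4: move right → 0010[q0]□  (head at position 4)
Step 5: move left → 001[q1]00  (head at position 3)
Step 6: move left → 00[q1]100  (head at position 2)
Step 7: move left → 0[q1]0100  (head at position 1)
Step 8: move left → [q1]00100  (head at position 0)

After 8 steps, the head is at position 0.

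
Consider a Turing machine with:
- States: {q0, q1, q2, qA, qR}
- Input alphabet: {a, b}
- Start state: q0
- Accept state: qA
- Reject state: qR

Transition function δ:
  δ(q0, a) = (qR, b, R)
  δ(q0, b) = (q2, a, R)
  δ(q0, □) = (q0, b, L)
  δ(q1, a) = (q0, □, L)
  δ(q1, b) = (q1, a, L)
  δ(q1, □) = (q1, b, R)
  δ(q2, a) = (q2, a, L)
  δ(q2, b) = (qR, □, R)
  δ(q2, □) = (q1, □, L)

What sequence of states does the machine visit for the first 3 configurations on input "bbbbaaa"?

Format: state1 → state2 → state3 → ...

Execution trace:
Initial: [q0]bbbbaaa
Step 1: δ(q0, b) = (q2, a, R) → a[q2]bbbaaa
Step 2: δ(q2, b) = (qR, □, R) → a□[qR]bbaaa

The machine reaches the reject state qR and halts.

State sequence: q0 → q2 → qR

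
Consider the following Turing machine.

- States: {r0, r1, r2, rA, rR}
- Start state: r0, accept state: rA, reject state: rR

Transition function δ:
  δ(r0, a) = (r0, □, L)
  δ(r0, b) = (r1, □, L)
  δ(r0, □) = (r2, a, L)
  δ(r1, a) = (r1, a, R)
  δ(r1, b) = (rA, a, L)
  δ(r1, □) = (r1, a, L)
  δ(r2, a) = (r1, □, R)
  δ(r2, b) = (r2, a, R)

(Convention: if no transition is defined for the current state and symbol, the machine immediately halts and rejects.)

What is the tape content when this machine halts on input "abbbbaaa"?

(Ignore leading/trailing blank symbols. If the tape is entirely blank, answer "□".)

Execution trace:
Initial: [r0]abbbbaaa
Step 1: δ(r0, a) = (r0, □, L) → [r0]□□bbbbaaa
Step 2: δ(r0, □) = (r2, a, L) → [r2]□a□bbbbaaa

No transition is defined for δ(r2, □). By convention the machine halts and rejects.

Final tape (ignoring leading/trailing blanks): a□bbbbaaa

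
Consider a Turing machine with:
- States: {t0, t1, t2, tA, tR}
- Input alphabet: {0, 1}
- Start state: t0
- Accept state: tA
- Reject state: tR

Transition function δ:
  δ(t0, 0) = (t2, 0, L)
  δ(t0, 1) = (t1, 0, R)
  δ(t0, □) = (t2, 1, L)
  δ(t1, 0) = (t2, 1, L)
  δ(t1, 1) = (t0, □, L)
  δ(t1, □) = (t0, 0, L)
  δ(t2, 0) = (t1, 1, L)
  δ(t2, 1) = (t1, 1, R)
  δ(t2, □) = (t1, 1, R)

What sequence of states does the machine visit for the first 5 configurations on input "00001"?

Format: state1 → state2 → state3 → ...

Execution trace:
Initial: [t0]00001
Step 1: δ(t0, 0) = (t2, 0, L) → [t2]□00001
Step 2: δ(t2, □) = (t1, 1, R) → 1[t1]00001
Step 3: δ(t1, 0) = (t2, 1, L) → [t2]110001
Step 4: δ(t2, 1) = (t1, 1, R) → 1[t1]10001

State sequence: t0 → t2 → t1 → t2 → t1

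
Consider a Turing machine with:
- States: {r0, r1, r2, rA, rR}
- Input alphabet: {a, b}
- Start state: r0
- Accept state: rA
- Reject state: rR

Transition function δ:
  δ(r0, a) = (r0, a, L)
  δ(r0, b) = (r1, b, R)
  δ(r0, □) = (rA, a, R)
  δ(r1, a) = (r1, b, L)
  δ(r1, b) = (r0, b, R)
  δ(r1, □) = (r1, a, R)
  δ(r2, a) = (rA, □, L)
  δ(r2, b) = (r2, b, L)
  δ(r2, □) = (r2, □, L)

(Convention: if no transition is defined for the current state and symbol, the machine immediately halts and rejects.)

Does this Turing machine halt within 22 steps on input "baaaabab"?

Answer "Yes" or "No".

Execution trace:
Initial: [r0]baaaabab
Step 1: δ(r0, b) = (r1, b, R) → b[r1]aaaabab
Step 2: δ(r1, a) = (r1, b, L) → [r1]bbaaabab
Step 3: δ(r1, b) = (r0, b, R) → b[r0]baaabab
Step 4: δ(r0, b) = (r1, b, R) → bb[r1]aaabab
Step 5: δ(r1, a) = (r1, b, L) → b[r1]bbaabab
Step 6: δ(r1, b) = (r0, b, R) → bb[r0]baabab
Step 7: δ(r0, b) = (r1, b, R) → bbb[r1]aabab
Step 8: δ(r1, a) = (r1, b, L) → bb[r1]bbabab
Step 9: δ(r1, b) = (r0, b, R) → bbb[r0]babab
Step 10: δ(r0, b) = (r1, b, R) → bbbb[r1]abab
Step 11: δ(r1, a) = (r1, b, L) → bbb[r1]bbbab
Step 12: δ(r1, b) = (r0, b, R) → bbbb[r0]bbab
Step 13: δ(r0, b) = (r1, b, R) → bbbbb[r1]bab
Step 14: δ(r1, b) = (r0, b, R) → bbbbbb[r0]ab
Step 15: δ(r0, a) = (r0, a, L) → bbbbb[r0]bab
Step 16: δ(r0, b) = (r1, b, R) → bbbbbb[r1]ab
Step 17: δ(r1, a) = (r1, b, L) → bbbbb[r1]bbb
Step 18: δ(r1, b) = (r0, b, R) → bbbbbb[r0]bb
Step 19: δ(r0, b) = (r1, b, R) → bbbbbbb[r1]b
Step 20: δ(r1, b) = (r0, b, R) → bbbbbbbb[r0]□
Step 21: δ(r0, □) = (rA, a, R) → bbbbbbbba[rA]□

The machine reaches the accept state rA and halts.
The machine halted after 21 steps (within the 22-step bound).

Answer: Yes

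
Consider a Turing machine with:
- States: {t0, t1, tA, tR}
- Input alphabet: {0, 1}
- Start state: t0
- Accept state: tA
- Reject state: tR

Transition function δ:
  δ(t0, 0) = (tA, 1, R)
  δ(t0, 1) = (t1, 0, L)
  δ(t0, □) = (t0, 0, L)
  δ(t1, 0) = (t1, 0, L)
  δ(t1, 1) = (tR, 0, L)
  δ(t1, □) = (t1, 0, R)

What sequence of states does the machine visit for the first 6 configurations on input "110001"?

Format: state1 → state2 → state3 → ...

Execution trace:
Initial: [t0]110001
Step 1: δ(t0, 1) = (t1, 0, L) → [t1]□010001
Step 2: δ(t1, □) = (t1, 0, R) → 0[t1]010001
Step 3: δ(t1, 0) = (t1, 0, L) → [t1]0010001
Step 4: δ(t1, 0) = (t1, 0, L) → [t1]□0010001
Step 5: δ(t1, □) = (t1, 0, R) → 0[t1]0010001

State sequence: t0 → t1 → t1 → t1 → t1 → t1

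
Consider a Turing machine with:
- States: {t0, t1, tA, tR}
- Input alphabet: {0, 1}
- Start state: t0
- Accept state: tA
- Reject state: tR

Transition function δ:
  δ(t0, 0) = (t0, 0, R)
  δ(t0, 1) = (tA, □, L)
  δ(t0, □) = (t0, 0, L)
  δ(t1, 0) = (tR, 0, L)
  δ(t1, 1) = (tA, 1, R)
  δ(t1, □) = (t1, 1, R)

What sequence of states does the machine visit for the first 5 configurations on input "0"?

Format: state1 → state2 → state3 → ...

Execution trace:
Initial: [t0]0
Step 1: δ(t0, 0) = (t0, 0, R) → 0[t0]□
Step 2: δ(t0, □) = (t0, 0, L) → [t0]00
Step 3: δ(t0, 0) = (t0, 0, R) → 0[t0]0
Step 4: δ(t0, 0) = (t0, 0, R) → 00[t0]□

State sequence: t0 → t0 → t0 → t0 → t0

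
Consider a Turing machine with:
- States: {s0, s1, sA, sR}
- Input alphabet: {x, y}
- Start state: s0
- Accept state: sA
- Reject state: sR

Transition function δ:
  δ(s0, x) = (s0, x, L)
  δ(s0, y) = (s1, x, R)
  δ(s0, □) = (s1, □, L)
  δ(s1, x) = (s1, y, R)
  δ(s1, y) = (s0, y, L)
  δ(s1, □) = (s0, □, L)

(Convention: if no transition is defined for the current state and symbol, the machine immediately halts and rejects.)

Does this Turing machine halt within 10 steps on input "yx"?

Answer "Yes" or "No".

Execution trace:
Initial: [s0]yx
Step 1: δ(s0, y) = (s1, x, R) → x[s1]x
Step 2: δ(s1, x) = (s1, y, R) → xy[s1]□
Step 3: δ(s1, □) = (s0, □, L) → x[s0]y□
Step 4: δ(s0, y) = (s1, x, R) → xx[s1]□
Step 5: δ(s1, □) = (s0, □, L) → x[s0]x□
Step 6: δ(s0, x) = (s0, x, L) → [s0]xx□
Step 7: δ(s0, x) = (s0, x, L) → [s0]□xx□
Step 8: δ(s0, □) = (s1, □, L) → [s1]□□xx□
Step 9: δ(s1, □) = (s0, □, L) → [s0]□□□xx□
Step 10: δ(s0, □) = (s1, □, L) → [s1]□□□□xx□

The machine has not reached a halting state after 10 steps.
The machine did not halt within the 10-step bound.

Answer: No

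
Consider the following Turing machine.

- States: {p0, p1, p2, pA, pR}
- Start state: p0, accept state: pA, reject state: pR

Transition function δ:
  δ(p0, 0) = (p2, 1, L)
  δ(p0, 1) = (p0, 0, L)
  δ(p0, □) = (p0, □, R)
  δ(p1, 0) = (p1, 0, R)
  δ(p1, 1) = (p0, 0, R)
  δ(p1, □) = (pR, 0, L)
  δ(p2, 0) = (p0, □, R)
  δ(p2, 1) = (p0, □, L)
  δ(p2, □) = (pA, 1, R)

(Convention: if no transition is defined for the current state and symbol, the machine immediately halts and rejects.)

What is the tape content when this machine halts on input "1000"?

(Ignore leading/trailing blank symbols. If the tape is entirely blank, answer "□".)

Execution trace:
Initial: [p0]1000
Step 1: δ(p0, 1) = (p0, 0, L) → [p0]□0000
Step 2: δ(p0, □) = (p0, □, R) → □[p0]0000
Step 3: δ(p0, 0) = (p2, 1, L) → [p2]□1000
Step 4: δ(p2, □) = (pA, 1, R) → 1[pA]1000

The machine reaches the accept state pA and halts.

Final tape (ignoring leading/trailing blanks): 11000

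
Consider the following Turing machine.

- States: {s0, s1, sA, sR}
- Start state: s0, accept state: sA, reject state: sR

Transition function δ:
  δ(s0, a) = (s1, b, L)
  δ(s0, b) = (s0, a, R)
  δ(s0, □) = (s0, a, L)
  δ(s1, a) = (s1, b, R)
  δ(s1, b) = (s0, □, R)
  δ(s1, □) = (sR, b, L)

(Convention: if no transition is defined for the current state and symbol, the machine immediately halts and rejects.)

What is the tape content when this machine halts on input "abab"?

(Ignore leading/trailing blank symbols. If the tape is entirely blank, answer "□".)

Execution trace:
Initial: [s0]abab
Step 1: δ(s0, a) = (s1, b, L) → [s1]□bbab
Step 2: δ(s1, □) = (sR, b, L) → [sR]□bbbab

The machine reaches the reject state sR and halts.

Final tape (ignoring leading/trailing blanks): bbbab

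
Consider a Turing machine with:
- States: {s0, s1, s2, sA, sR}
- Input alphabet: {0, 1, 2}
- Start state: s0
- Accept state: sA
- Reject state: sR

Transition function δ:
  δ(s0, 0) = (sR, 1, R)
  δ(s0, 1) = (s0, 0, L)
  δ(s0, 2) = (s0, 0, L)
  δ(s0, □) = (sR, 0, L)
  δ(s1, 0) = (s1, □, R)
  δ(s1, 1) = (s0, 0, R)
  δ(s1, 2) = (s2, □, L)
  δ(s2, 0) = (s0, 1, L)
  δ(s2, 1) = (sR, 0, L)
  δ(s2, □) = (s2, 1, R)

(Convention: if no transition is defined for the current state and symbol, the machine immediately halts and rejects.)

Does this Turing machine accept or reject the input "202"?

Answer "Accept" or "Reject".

Execution trace:
Initial: [s0]202
Step 1: δ(s0, 2) = (s0, 0, L) → [s0]□002
Step 2: δ(s0, □) = (sR, 0, L) → [sR]□0002

The machine reaches the reject state sR and halts.

Answer: Reject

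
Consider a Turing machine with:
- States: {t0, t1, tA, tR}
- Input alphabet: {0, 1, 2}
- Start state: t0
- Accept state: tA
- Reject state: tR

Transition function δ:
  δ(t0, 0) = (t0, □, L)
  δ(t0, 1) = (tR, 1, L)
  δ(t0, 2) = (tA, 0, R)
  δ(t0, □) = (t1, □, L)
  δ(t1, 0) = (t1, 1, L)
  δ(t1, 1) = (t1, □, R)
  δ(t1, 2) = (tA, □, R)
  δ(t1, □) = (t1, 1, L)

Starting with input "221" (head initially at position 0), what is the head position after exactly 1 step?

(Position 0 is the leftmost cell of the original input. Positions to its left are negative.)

Execution trace (head position shown):
Step 0: [t0]221  (head at position 0)
Step 1: move right → 0[tA]21  (head at position 1)

After 1 step, the head is at position 1.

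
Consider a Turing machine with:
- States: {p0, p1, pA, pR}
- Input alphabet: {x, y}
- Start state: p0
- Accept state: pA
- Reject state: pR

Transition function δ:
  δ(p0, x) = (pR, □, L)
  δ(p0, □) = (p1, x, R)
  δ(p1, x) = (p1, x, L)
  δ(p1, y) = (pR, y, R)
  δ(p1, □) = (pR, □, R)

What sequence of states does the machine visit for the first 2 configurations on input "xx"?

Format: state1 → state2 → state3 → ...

Execution trace:
Initial: [p0]xx
Step 1: δ(p0, x) = (pR, □, L) → [pR]□□x

The machine reaches the reject state pR and halts.

State sequence: p0 → pR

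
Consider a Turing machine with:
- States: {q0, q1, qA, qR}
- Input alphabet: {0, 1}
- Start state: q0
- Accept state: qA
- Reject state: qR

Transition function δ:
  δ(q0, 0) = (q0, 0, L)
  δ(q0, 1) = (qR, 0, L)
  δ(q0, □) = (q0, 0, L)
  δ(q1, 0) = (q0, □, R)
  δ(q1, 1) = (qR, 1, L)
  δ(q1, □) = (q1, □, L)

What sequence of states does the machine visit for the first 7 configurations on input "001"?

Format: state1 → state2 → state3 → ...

Execution trace:
Initial: [q0]001
Step 1: δ(q0, 0) = (q0, 0, L) → [q0]□001
Step 2: δ(q0, □) = (q0, 0, L) → [q0]□0001
Step 3: δ(q0, □) = (q0, 0, L) → [q0]□00001
Step 4: δ(q0, □) = (q0, 0, L) → [q0]□000001
Step 5: δ(q0, □) = (q0, 0, L) → [q0]□0000001
Step 6: δ(q0, □) = (q0, 0, L) → [q0]□00000001

State sequence: q0 → q0 → q0 → q0 → q0 → q0 → q0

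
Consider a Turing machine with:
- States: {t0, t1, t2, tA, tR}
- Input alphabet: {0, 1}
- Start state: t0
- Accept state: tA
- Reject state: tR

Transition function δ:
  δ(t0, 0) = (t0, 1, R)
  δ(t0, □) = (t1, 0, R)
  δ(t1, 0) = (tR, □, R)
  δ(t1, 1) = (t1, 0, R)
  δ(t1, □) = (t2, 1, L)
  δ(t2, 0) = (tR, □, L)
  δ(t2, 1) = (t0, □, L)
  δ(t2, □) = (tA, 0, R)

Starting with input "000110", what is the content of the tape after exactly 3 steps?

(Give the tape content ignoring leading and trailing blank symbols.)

Execution trace:
Initial: [t0]000110
Step 1: δ(t0, 0) = (t0, 1, R) → 1[t0]00110
Step 2: δ(t0, 0) = (t0, 1, R) → 11[t0]0110
Step 3: δ(t0, 0) = (t0, 1, R) → 111[t0]110

No transition is defined for δ(t0, 1). By convention the machine halts and rejects.

After 3 steps, the tape (ignoring leading/trailing blanks) is: 111110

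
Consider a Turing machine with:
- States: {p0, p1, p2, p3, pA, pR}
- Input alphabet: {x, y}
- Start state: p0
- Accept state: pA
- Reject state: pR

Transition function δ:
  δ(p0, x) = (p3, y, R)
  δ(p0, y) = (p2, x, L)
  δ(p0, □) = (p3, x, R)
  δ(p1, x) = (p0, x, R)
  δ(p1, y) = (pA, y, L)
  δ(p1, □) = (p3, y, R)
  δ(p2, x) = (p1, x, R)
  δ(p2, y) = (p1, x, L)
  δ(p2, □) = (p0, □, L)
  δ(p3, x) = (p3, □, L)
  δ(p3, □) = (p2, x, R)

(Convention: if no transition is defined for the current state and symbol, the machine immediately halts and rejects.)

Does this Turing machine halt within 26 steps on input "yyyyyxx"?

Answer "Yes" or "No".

Execution trace:
Initial: [p0]yyyyyxx
Step 1: δ(p0, y) = (p2, x, L) → [p2]□xyyyyxx
Step 2: δ(p2, □) = (p0, □, L) → [p0]□□xyyyyxx
Step 3: δ(p0, □) = (p3, x, R) → x[p3]□xyyyyxx
Step 4: δ(p3, □) = (p2, x, R) → xx[p2]xyyyyxx
Step 5: δ(p2, x) = (p1, x, R) → xxx[p1]yyyyxx
Step 6: δ(p1, y) = (pA, y, L) → xx[pA]xyyyyxx

The machine reaches the accept state pA and halts.
The machine halted after 6 steps (within the 26-step bound).

Answer: Yes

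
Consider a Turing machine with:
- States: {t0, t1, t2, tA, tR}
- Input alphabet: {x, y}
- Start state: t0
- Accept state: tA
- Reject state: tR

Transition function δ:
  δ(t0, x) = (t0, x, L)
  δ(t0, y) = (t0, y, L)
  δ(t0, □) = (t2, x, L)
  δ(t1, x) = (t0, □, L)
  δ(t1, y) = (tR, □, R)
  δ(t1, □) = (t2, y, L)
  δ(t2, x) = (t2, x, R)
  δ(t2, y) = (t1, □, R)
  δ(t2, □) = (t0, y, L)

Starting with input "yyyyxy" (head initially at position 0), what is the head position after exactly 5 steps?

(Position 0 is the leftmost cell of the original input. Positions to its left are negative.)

Execution trace (head position shown):
Step 0: [t0]yyyyxy  (head at position 0)
Step 1: move left → [t0]□yyyyxy  (head at position -1)
Step 2: move left → [t2]□xyyyyxy  (head at position -2)
Step 3: move left → [t0]□yxyyyyxy  (head at position -3)
Step 4: move left → [t2]□xyxyyyyxy  (head at position -4)
Step 5: move left → [t0]□yxyxyyyyxy  (head at position -5)

After 5 steps, the head is at position -5.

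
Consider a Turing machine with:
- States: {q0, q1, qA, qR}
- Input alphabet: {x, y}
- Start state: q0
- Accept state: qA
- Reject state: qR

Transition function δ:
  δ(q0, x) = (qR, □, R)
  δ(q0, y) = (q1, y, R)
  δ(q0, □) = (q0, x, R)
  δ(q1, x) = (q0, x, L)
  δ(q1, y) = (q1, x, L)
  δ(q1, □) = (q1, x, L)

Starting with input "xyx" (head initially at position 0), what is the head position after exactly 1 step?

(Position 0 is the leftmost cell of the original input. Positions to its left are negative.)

Execution trace (head position shown):
Step 0: [q0]xyx  (head at position 0)
Step 1: move right → □[qR]yx  (head at position 1)

After 1 step, the head is at position 1.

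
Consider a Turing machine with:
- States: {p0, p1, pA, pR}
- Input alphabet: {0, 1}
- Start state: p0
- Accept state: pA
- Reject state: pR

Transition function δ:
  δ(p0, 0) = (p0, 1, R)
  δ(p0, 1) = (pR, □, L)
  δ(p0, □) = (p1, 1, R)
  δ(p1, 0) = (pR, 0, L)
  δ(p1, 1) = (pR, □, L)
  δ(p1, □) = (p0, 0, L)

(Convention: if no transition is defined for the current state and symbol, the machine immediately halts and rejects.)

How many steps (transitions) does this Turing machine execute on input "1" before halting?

Execution trace:
Initial: [p0]1
Step 1: δ(p0, 1) = (pR, □, L) → [pR]□□

The machine reaches the reject state pR and halts.

The machine executed 1 step before halting.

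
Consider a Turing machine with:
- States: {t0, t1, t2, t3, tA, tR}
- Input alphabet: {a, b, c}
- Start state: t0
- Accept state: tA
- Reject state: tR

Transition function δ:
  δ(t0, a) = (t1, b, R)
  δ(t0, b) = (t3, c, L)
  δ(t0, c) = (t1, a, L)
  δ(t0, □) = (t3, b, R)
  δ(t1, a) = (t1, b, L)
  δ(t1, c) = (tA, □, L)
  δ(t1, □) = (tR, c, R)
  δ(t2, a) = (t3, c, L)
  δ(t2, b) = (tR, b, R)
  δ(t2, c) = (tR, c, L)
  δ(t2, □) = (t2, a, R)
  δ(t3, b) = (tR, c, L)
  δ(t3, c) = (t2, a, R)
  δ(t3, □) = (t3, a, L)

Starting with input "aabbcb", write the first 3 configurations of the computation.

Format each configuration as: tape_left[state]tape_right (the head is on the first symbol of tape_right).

Transitions applied:
Step 1: δ(t0, a) = (t1, b, R)
Step 2: δ(t1, a) = (t1, b, L)

The first 3 configurations are:
[t0]aabbcb ⊢ b[t1]abbcb ⊢ [t1]bbbbcb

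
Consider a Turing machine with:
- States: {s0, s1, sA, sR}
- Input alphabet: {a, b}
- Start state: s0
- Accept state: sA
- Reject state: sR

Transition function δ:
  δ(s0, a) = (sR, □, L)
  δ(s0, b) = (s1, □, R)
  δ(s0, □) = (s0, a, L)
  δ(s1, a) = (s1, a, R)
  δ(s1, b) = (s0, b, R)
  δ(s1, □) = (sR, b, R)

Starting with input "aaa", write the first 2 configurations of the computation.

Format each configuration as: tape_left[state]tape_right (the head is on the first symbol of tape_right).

Transitions applied:
Step 1: δ(s0, a) = (sR, □, L)

The first 2 configurations are:
[s0]aaa ⊢ [sR]□□aa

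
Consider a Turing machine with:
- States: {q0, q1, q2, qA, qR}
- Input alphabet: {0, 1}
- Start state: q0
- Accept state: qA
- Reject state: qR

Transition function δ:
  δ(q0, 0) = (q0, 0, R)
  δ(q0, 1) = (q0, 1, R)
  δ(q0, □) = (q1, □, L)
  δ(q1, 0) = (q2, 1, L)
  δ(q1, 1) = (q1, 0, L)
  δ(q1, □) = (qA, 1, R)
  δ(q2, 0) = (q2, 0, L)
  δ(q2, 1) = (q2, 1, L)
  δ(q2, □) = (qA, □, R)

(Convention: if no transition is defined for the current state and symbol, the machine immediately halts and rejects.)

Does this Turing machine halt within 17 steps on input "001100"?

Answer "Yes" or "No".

Execution trace:
Initial: [q0]001100
Step 1: δ(q0, 0) = (q0, 0, R) → 0[q0]01100
Step 2: δ(q0, 0) = (q0, 0, R) → 00[q0]1100
Step 3: δ(q0, 1) = (q0, 1, R) → 001[q0]100
Step 4: δ(q0, 1) = (q0, 1, R) → 0011[q0]00
Step 5: δ(q0, 0) = (q0, 0, R) → 00110[q0]0
Step 6: δ(q0, 0) = (q0, 0, R) → 001100[q0]□
Step 7: δ(q0, □) = (q1, □, L) → 00110[q1]0□
Step 8: δ(q1, 0) = (q2, 1, L) → 0011[q2]01□
Step 9: δ(q2, 0) = (q2, 0, L) → 001[q2]101□
Step 10: δ(q2, 1) = (q2, 1, L) → 00[q2]1101□
Step 11: δ(q2, 1) = (q2, 1, L) → 0[q2]01101□
Step 12: δ(q2, 0) = (q2, 0, L) → [q2]001101□
Step 13: δ(q2, 0) = (q2, 0, L) → [q2]□001101□
Step 14: δ(q2, □) = (qA, □, R) → □[qA]001101□

The machine reaches the accept state qA and halts.
The machine halted after 14 steps (within the 17-step bound).

Answer: Yes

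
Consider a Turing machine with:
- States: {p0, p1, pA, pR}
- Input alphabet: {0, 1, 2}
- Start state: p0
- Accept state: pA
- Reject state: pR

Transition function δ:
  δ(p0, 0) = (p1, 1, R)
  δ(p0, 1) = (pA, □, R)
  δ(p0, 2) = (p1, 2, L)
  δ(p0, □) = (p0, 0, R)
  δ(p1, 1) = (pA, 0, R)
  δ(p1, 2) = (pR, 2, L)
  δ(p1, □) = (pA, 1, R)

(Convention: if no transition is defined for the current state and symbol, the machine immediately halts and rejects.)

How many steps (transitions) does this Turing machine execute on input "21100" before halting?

Execution trace:
Initial: [p0]21100
Step 1: δ(p0, 2) = (p1, 2, L) → [p1]□21100
Step 2: δ(p1, □) = (pA, 1, R) → 1[pA]21100

The machine reaches the accept state pA and halts.

The machine executed 2 steps before halting.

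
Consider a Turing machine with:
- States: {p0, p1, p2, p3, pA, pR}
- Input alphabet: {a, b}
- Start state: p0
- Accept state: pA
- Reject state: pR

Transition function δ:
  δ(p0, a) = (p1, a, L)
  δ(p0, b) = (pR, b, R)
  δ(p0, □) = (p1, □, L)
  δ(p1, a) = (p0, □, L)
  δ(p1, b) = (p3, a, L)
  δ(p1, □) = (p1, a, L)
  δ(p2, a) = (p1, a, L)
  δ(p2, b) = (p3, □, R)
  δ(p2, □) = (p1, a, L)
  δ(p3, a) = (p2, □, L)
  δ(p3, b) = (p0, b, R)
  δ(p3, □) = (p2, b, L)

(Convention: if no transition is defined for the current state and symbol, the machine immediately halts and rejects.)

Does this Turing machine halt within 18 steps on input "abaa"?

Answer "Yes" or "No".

Execution trace:
Initial: [p0]abaa
Step 1: δ(p0, a) = (p1, a, L) → [p1]□abaa
Step 2: δ(p1, □) = (p1, a, L) → [p1]□aabaa
Step 3: δ(p1, □) = (p1, a, L) → [p1]□aaabaa
Step 4: δ(p1, □) = (p1, a, L) → [p1]□aaaabaa
Step 5: δ(p1, □) = (p1, a, L) → [p1]□aaaaabaa
Step 6: δ(p1, □) = (p1, a, L) → [p1]□aaaaaabaa
Step 7: δ(p1, □) = (p1, a, L) → [p1]□aaaaaaabaa
Step 8: δ(p1, □) = (p1, a, L) → [p1]□aaaaaaaabaa
Step 9: δ(p1, □) = (p1, a, L) → [p1]□aaaaaaaaabaa
Step 10: δ(p1, □) = (p1, a, L) → [p1]□aaaaaaaaaabaa
Step 11: δ(p1, □) = (p1, a, L) → [p1]□aaaaaaaaaaabaa
Step 12: δ(p1, □) = (p1, a, L) → [p1]□aaaaaaaaaaaabaa
Step 13: δ(p1, □) = (p1, a, L) → [p1]□aaaaaaaaaaaaabaa
Step 14: δ(p1, □) = (p1, a, L) → [p1]□aaaaaaaaaaaaaabaa
Step 15: δ(p1, □) = (p1, a, L) → [p1]□aaaaaaaaaaaaaaabaa
Step 16: δ(p1, □) = (p1, a, L) → [p1]□aaaaaaaaaaaaaaaabaa
Step 17: δ(p1, □) = (p1, a, L) → [p1]□aaaaaaaaaaaaaaaaabaa
Step 18: δ(p1, □) = (p1, a, L) → [p1]□aaaaaaaaaaaaaaaaaabaa

The machine has not reached a halting state after 18 steps.
The machine did not halt within the 18-step bound.

Answer: No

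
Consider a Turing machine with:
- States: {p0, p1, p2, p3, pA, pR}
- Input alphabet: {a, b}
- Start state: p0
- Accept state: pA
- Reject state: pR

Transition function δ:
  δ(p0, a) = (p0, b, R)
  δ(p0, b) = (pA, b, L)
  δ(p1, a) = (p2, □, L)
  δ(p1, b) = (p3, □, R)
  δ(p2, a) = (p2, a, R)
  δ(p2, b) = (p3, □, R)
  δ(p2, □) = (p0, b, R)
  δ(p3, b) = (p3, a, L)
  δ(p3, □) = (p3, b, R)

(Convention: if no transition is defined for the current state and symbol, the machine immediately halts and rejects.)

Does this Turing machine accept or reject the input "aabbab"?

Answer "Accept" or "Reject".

Execution trace:
Initial: [p0]aabbab
Step 1: δ(p0, a) = (p0, b, R) → b[p0]abbab
Step 2: δ(p0, a) = (p0, b, R) → bb[p0]bbab
Step 3: δ(p0, b) = (pA, b, L) → b[pA]bbbab

The machine reaches the accept state pA and halts.

Answer: Accept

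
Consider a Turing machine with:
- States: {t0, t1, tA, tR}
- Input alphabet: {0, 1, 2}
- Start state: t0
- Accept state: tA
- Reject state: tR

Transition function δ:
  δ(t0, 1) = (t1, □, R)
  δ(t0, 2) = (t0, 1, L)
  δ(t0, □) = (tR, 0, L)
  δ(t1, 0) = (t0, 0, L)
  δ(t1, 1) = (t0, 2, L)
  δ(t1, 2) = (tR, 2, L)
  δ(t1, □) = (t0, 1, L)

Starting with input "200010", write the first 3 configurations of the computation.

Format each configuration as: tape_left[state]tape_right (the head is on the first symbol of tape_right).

Transitions applied:
Step 1: δ(t0, 2) = (t0, 1, L)
Step 2: δ(t0, □) = (tR, 0, L)

The first 3 configurations are:
[t0]200010 ⊢ [t0]□100010 ⊢ [tR]□0100010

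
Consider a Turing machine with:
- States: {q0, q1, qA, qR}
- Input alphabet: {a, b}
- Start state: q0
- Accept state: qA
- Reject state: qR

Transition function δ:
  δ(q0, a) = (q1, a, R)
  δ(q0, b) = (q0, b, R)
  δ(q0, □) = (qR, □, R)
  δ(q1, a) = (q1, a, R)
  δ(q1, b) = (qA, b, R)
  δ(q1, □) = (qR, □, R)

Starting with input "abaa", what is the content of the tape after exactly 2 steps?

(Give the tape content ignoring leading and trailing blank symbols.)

Execution trace:
Initial: [q0]abaa
Step 1: δ(q0, a) = (q1, a, R) → a[q1]baa
Step 2: δ(q1, b) = (qA, b, R) → ab[qA]aa

The machine reaches the accept state qA and halts.

After 2 steps, the tape (ignoring leading/trailing blanks) is: abaa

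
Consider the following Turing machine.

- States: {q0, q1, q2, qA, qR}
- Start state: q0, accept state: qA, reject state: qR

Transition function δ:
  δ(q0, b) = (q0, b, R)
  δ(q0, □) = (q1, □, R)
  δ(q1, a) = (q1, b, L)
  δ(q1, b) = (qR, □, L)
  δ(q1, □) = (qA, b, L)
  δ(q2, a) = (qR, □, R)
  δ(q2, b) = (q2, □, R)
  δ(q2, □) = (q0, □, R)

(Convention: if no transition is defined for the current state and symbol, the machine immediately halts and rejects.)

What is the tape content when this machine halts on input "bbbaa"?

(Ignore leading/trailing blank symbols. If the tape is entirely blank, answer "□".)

Execution trace:
Initial: [q0]bbbaa
Step 1: δ(q0, b) = (q0, b, R) → b[q0]bbaa
Step 2: δ(q0, b) = (q0, b, R) → bb[q0]baa
Step 3: δ(q0, b) = (q0, b, R) → bbb[q0]aa

No transition is defined for δ(q0, a). By convention the machine halts and rejects.

Final tape (ignoring leading/trailing blanks): bbbaa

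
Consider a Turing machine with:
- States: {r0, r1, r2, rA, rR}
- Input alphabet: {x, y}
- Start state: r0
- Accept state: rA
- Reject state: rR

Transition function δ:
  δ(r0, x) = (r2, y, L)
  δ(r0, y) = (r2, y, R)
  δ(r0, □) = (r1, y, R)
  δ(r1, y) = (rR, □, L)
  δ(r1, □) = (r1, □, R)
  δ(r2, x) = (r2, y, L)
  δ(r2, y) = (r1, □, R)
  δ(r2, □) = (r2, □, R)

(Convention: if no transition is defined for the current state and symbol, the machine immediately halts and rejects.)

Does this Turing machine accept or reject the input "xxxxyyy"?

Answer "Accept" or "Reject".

Execution trace:
Initial: [r0]xxxxyyy
Step 1: δ(r0, x) = (r2, y, L) → [r2]□yxxxyyy
Step 2: δ(r2, □) = (r2, □, R) → □[r2]yxxxyyy
Step 3: δ(r2, y) = (r1, □, R) → □□[r1]xxxyyy

No transition is defined for δ(r1, x). By convention the machine halts and rejects.

Answer: Reject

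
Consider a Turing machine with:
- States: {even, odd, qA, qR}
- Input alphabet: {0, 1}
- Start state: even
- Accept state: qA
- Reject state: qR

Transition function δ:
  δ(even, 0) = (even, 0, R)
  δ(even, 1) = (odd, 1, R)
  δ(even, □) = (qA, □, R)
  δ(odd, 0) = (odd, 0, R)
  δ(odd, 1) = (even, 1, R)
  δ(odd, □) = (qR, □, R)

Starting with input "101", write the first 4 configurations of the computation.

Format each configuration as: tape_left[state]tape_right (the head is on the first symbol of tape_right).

Transitions applied:
Step 1: δ(even, 1) = (odd, 1, R)
Step 2: δ(odd, 0) = (odd, 0, R)
Step 3: δ(odd, 1) = (even, 1, R)

The first 4 configurations are:
[even]101 ⊢ 1[odd]01 ⊢ 10[odd]1 ⊢ 101[even]□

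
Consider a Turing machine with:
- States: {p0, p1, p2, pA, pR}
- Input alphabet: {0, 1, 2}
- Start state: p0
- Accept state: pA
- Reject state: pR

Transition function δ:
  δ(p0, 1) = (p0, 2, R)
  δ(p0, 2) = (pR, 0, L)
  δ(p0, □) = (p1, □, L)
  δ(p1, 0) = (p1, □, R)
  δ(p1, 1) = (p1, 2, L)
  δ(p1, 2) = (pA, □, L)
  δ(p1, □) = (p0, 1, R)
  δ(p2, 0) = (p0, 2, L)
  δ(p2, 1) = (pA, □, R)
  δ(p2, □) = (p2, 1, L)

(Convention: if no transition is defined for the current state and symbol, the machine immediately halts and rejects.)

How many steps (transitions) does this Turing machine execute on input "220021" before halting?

Execution trace:
Initial: [p0]220021
Step 1: δ(p0, 2) = (pR, 0, L) → [pR]□020021

The machine reaches the reject state pR and halts.

The machine executed 1 step before halting.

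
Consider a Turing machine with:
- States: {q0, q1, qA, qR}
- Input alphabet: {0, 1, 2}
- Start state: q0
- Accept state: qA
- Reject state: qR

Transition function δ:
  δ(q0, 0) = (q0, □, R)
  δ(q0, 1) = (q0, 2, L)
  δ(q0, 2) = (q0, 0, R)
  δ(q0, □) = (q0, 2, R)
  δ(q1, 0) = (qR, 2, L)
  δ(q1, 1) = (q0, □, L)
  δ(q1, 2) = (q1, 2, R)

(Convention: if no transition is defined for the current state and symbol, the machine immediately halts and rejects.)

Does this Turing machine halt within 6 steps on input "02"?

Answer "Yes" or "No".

Execution trace:
Initial: [q0]02
Step 1: δ(q0, 0) = (q0, □, R) → □[q0]2
Step 2: δ(q0, 2) = (q0, 0, R) → □0[q0]□
Step 3: δ(q0, □) = (q0, 2, R) → □02[q0]□
Step 4: δ(q0, □) = (q0, 2, R) → □022[q0]□
Step 5: δ(q0, □) = (q0, 2, R) → □0222[q0]□
Step 6: δ(q0, □) = (q0, 2, R) → □02222[q0]□

The machine has not reached a halting state after 6 steps.
The machine did not halt within the 6-step bound.

Answer: No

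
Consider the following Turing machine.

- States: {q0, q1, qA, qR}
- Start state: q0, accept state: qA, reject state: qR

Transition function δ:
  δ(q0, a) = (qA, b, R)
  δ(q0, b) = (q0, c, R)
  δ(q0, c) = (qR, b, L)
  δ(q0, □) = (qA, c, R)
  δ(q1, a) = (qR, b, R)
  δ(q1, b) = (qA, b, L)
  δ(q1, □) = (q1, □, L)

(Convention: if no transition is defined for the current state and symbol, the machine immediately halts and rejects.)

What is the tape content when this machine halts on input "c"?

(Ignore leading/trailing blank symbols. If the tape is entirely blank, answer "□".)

Execution trace:
Initial: [q0]c
Step 1: δ(q0, c) = (qR, b, L) → [qR]□b

The machine reaches the reject state qR and halts.

Final tape (ignoring leading/trailing blanks): b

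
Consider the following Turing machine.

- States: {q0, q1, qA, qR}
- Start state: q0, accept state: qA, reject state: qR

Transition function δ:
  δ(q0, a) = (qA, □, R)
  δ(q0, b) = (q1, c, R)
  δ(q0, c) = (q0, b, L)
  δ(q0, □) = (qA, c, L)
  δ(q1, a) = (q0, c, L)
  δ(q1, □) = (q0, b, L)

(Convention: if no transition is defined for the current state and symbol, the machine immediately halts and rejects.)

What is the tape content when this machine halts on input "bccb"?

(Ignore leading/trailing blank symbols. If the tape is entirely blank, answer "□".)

Execution trace:
Initial: [q0]bccb
Step 1: δ(q0, b) = (q1, c, R) → c[q1]ccb

No transition is defined for δ(q1, c). By convention the machine halts and rejects.

Final tape (ignoring leading/trailing blanks): cccb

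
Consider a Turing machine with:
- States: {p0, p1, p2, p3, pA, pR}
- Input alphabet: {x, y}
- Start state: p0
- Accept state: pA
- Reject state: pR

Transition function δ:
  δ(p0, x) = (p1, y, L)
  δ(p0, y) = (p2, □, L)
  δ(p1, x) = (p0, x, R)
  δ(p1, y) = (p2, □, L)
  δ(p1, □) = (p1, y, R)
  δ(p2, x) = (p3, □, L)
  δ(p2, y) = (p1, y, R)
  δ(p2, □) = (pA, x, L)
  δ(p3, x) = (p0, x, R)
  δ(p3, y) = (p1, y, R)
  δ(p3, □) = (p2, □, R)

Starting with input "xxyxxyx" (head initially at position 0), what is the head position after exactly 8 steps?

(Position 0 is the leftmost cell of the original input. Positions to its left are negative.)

Execution trace (head position shown):
Step 0: [p0]xxyxxyx  (head at position 0)
Step 1: move left → [p1]□yxyxxyx  (head at position -1)
Step 2: move right → y[p1]yxyxxyx  (head at position 0)
Step 3: move left → [p2]y□xyxxyx  (head at position -1)
Step 4: move right → y[p1]□xyxxyx  (head at position 0)
Step 5: move right → yy[p1]xyxxyx  (head at position 1)
Step 6: move right → yyx[p0]yxxyx  (head at position 2)
Step 7: move left → yy[p2]x□xxyx  (head at position 1)
Step 8: move left → y[p3]y□□xxyx  (head at position 0)

After 8 steps, the head is at position 0.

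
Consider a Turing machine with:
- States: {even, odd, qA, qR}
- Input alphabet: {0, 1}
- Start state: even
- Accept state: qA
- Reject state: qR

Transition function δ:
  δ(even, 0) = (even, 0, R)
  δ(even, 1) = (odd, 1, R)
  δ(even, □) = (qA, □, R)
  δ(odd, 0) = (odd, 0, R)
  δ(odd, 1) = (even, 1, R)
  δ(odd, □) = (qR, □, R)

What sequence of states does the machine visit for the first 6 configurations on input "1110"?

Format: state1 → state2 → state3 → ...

Execution trace:
Initial: [even]1110
Step 1: δ(even, 1) = (odd, 1, R) → 1[odd]110
Step 2: δ(odd, 1) = (even, 1, R) → 11[even]10
Step 3: δ(even, 1) = (odd, 1, R) → 111[odd]0
Step 4: δ(odd, 0) = (odd, 0, R) → 1110[odd]□
Step 5: δ(odd, □) = (qR, □, R) → 1110□[qR]□

The machine reaches the reject state qR and halts.

State sequence: even → odd → even → odd → odd → qR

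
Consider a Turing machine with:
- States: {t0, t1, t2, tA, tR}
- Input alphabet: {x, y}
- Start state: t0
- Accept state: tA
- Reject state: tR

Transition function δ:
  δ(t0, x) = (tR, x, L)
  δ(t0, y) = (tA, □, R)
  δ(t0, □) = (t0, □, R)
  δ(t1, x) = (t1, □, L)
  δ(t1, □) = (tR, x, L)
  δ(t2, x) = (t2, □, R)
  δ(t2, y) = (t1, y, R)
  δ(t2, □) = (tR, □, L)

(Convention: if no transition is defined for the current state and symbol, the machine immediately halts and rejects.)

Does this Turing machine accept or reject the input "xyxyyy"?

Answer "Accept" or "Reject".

Execution trace:
Initial: [t0]xyxyyy
Step 1: δ(t0, x) = (tR, x, L) → [tR]□xyxyyy

The machine reaches the reject state tR and halts.

Answer: Reject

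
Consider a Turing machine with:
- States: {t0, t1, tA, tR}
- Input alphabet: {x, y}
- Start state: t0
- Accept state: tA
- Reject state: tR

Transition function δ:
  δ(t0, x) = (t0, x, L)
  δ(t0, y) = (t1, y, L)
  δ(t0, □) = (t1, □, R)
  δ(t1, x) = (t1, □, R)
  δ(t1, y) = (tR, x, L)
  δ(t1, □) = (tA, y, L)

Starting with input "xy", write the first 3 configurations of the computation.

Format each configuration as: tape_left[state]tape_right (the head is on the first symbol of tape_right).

Transitions applied:
Step 1: δ(t0, x) = (t0, x, L)
Step 2: δ(t0, □) = (t1, □, R)

The first 3 configurations are:
[t0]xy ⊢ [t0]□xy ⊢ □[t1]xy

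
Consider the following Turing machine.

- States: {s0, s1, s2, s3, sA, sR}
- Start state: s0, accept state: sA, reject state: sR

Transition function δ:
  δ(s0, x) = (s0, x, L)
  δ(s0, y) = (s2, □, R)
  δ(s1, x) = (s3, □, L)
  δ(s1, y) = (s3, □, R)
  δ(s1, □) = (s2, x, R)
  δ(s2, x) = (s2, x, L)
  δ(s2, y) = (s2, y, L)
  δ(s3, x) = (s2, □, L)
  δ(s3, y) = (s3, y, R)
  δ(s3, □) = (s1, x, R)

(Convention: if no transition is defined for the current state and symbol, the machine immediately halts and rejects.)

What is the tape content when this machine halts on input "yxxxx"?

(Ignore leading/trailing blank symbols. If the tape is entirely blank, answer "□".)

Execution trace:
Initial: [s0]yxxxx
Step 1: δ(s0, y) = (s2, □, R) → □[s2]xxxx
Step 2: δ(s2, x) = (s2, x, L) → [s2]□xxxx

No transition is defined for δ(s2, □). By convention the machine halts and rejects.

Final tape (ignoring leading/trailing blanks): xxxx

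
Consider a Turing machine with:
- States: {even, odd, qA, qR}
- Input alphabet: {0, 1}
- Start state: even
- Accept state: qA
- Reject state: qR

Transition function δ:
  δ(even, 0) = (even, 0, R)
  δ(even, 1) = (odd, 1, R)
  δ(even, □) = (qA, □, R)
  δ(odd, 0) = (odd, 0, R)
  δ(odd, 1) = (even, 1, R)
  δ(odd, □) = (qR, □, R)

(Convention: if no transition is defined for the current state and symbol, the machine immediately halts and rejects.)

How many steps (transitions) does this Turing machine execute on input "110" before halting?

Execution trace:
Initial: [even]110
Step 1: δ(even, 1) = (odd, 1, R) → 1[odd]10
Step 2: δ(odd, 1) = (even, 1, R) → 11[even]0
Step 3: δ(even, 0) = (even, 0, R) → 110[even]□
Step 4: δ(even, □) = (qA, □, R) → 110□[qA]□

The machine reaches the accept state qA and halts.

The machine executed 4 steps before halting.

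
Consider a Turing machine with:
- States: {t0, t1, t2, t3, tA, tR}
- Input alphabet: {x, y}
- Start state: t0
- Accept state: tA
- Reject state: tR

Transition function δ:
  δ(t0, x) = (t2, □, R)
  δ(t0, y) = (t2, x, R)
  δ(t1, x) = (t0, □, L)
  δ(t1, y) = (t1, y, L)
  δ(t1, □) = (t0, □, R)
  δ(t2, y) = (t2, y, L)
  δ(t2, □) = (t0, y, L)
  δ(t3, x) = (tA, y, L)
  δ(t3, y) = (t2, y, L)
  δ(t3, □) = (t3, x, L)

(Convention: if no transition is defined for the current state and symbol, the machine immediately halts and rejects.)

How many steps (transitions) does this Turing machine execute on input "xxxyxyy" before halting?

Execution trace:
Initial: [t0]xxxyxyy
Step 1: δ(t0, x) = (t2, □, R) → □[t2]xxyxyy

No transition is defined for δ(t2, x). By convention the machine halts and rejects.

The machine executed 1 step before halting.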